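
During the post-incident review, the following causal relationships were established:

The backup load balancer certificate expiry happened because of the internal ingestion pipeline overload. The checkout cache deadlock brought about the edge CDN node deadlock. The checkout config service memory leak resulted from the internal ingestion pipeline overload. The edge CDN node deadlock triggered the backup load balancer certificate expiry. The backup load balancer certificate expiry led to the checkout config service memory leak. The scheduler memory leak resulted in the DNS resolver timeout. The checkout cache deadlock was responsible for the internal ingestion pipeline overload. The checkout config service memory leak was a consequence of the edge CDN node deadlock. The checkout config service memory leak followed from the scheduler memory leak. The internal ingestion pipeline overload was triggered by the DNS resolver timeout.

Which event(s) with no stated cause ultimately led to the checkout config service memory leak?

the checkout cache deadlock, the scheduler memory leak

Tracing upstream from the checkout config service memory leak: the checkout config service memory leak ← the scheduler memory leak.
A separate upstream branch: the checkout config service memory leak ← the edge CDN node deadlock ← the checkout cache deadlock.
Each of those chain origins has no stated cause.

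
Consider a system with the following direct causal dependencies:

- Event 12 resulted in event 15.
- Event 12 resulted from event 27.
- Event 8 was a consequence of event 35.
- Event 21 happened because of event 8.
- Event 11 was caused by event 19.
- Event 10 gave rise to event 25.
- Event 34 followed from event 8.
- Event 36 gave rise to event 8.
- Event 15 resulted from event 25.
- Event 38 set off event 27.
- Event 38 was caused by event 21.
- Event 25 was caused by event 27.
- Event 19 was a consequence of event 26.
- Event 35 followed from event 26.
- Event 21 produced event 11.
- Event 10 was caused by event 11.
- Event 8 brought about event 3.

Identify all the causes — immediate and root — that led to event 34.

Immediate cause of event 34: event 8.
Further upstream: event 26, event 35, event 36.

event 26, event 35, event 36, event 8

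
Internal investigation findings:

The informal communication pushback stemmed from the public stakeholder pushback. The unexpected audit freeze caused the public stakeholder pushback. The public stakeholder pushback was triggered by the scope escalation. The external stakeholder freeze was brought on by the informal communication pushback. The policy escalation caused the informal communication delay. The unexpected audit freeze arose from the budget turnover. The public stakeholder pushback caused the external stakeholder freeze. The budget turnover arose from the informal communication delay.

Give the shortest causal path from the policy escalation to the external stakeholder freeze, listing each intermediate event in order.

the policy escalation → the informal communication delay → the budget turnover → the unexpected audit freeze → the public stakeholder pushback → the external stakeholder freeze

the policy escalation → the informal communication delay
the informal communication delay → the budget turnover
the budget turnover → the unexpected audit freeze
the unexpected audit freeze → the public stakeholder pushback
the public stakeholder pushback → the external stakeholder freeze
Length: 5 steps.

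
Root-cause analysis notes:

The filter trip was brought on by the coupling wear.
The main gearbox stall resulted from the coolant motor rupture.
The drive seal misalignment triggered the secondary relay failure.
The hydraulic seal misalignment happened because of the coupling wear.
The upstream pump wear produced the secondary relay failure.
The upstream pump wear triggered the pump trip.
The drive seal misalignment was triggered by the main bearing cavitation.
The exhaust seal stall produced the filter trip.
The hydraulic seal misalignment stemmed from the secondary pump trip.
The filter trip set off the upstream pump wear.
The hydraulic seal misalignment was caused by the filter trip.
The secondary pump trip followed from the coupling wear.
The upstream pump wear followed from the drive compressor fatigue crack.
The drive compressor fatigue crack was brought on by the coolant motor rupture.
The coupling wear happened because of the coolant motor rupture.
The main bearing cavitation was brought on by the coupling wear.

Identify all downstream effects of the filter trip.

Direct effects: the upstream pump wear, the hydraulic seal misalignment.
2 steps out: the pump trip, the secondary relay failure.
Not reachable from it: the coolant motor rupture, the main gearbox stall, the coupling wear, the main bearing cavitation, the drive compressor fatigue crack, the secondary pump trip, the drive seal misalignment, the exhaust seal stall.

the hydraulic seal misalignment, the pump trip, the secondary relay failure, the upstream pump wear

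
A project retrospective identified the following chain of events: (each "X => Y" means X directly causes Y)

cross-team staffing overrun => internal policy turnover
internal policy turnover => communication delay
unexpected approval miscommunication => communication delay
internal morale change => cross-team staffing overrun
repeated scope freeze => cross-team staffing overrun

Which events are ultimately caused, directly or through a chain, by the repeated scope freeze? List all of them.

Direct effects: the cross-team staffing overrun.
2 steps out: the internal policy turnover.
3 steps out: the communication delay.
Not reachable from it: the internal morale change, the unexpected approval miscommunication.

the communication delay, the cross-team staffing overrun, the internal policy turnover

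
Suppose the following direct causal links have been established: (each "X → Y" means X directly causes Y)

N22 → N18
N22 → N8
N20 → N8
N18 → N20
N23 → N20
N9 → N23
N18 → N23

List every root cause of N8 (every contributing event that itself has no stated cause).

Tracing upstream from N8: N8 ← N22.
A separate upstream branch: N8 ← N20 ← N23 ← N9.
Each of those chain origins has no stated cause.

N22, N9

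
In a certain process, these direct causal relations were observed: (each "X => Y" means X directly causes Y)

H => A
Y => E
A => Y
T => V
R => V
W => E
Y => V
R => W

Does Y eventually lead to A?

Y leads to V, E; A is not among them.

No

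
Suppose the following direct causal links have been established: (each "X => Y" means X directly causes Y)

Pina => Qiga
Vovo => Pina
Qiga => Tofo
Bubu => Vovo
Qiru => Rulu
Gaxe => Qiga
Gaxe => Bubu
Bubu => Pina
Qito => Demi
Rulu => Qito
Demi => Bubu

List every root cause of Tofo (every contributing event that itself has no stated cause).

Tracing upstream from Tofo: Tofo ← Qiga ← Pina ← Bubu ← Demi ← Qito ← Rulu ← Qiru.
A separate upstream branch: Tofo ← Qiga ← Gaxe.
Each of those chain origins has no stated cause.

Gaxe, Qiru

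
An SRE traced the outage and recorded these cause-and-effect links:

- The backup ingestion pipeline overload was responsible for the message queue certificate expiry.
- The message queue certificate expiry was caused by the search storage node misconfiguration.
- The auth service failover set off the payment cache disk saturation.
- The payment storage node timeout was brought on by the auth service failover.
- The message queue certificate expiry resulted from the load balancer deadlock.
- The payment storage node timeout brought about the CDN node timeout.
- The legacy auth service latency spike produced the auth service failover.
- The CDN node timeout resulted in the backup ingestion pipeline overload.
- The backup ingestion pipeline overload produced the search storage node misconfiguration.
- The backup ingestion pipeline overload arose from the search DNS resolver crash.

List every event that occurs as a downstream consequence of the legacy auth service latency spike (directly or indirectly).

Direct effects: the auth service failover.
2 steps out: the payment storage node timeout, the payment cache disk saturation.
3 steps out: the CDN node timeout.
4 steps out: the backup ingestion pipeline overload.
5 steps out: the search storage node misconfiguration, the message queue certificate expiry.
Not reachable from it: the load balancer deadlock, the search DNS resolver crash.

the CDN node timeout, the auth service failover, the backup ingestion pipeline overload, the message queue certificate expiry, the payment cache disk saturation, the payment storage node timeout, the search storage node misconfiguration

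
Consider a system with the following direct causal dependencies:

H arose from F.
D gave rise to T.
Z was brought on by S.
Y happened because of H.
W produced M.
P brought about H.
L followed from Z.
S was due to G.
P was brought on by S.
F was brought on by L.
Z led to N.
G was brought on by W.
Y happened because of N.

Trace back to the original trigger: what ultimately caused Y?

W

Tracing upstream from Y: Y ← N ← Z ← S ← G ← W.
W has no stated cause, so it is the root.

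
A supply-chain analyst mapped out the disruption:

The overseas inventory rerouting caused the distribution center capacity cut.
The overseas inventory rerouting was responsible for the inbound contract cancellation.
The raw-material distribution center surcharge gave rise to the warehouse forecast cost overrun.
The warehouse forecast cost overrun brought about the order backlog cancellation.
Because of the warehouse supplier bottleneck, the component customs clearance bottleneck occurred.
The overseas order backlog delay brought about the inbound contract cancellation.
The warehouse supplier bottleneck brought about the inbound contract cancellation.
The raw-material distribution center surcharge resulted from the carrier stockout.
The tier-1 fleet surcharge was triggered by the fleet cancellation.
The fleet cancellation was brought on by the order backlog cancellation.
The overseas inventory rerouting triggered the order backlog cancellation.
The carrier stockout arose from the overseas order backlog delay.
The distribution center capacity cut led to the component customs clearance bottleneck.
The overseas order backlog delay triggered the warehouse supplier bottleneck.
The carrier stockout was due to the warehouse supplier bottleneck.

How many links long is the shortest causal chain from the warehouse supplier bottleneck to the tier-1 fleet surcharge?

Shortest chain: the warehouse supplier bottleneck → the carrier stockout → the raw-material distribution center surcharge → the warehouse forecast cost overrun → the order backlog cancellation → the fleet cancellation → the tier-1 fleet surcharge.

6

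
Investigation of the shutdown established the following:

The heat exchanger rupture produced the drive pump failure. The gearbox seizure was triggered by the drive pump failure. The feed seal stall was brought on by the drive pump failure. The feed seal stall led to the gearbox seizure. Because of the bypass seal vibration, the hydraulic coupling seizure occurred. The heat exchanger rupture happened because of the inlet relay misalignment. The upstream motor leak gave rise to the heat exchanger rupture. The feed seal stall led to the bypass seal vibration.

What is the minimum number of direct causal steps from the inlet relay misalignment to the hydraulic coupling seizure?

Shortest chain: the inlet relay misalignment → the heat exchanger rupture → the drive pump failure → the feed seal stall → the bypass seal vibration → the hydraulic coupling seizure.

5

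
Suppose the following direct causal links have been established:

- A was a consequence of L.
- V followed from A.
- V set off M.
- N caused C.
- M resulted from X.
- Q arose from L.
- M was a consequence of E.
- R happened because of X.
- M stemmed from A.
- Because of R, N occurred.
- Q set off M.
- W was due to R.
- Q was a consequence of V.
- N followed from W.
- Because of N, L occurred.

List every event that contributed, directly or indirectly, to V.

Immediate cause of V: A.
Further upstream: X, R, W, N, L.

A, L, N, R, W, X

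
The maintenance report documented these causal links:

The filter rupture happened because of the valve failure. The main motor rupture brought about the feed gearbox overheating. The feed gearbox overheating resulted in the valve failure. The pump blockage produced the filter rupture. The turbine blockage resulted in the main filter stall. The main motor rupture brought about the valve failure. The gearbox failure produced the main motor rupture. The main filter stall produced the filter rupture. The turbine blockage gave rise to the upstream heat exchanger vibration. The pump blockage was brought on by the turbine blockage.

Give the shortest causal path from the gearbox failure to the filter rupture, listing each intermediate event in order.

the gearbox failure → the main motor rupture → the valve failure → the filter rupture

the gearbox failure → the main motor rupture
the main motor rupture → the valve failure
the valve failure → the filter rupture
Length: 3 steps.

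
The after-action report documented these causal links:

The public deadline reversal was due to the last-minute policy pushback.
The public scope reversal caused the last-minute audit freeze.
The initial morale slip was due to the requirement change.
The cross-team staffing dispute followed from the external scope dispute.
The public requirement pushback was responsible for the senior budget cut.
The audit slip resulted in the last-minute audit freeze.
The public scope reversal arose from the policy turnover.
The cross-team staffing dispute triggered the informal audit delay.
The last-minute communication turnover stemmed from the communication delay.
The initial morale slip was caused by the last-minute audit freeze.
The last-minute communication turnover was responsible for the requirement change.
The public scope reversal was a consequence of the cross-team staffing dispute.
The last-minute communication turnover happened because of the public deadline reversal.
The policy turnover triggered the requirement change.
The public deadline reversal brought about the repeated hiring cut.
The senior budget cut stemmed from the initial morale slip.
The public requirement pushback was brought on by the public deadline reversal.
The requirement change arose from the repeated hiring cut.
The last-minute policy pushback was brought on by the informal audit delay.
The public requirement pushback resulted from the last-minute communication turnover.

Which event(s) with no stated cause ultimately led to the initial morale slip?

the audit slip, the communication delay, the external scope dispute, the policy turnover

Tracing upstream from the initial morale slip: the initial morale slip ← the requirement change ← the last-minute communication turnover ← the communication delay.
A separate upstream branch: the initial morale slip ← the last-minute audit freeze ← the public scope reversal ← the cross-team staffing dispute ← the external scope dispute.
A separate upstream branch: the initial morale slip ← the last-minute audit freeze ← the audit slip.
A separate upstream branch: the initial morale slip ← the requirement change ← the policy turnover.
Each of those chain origins has no stated cause.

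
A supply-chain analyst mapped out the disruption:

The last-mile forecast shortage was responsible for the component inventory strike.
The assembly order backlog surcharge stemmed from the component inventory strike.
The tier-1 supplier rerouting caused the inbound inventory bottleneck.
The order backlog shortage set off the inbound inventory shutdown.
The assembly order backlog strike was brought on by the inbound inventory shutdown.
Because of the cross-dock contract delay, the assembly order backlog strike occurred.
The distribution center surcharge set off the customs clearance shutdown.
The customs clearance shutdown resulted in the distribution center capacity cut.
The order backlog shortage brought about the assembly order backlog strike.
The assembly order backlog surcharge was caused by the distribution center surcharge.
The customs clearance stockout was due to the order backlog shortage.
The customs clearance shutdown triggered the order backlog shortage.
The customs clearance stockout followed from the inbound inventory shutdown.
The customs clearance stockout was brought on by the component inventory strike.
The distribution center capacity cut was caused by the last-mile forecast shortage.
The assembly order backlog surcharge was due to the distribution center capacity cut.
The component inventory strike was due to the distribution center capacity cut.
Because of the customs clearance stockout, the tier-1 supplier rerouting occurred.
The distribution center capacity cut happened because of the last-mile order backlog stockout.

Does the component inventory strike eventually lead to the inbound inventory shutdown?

No

The component inventory strike leads to the assembly order backlog surcharge, the customs clearance stockout, the tier-1 supplier rerouting, the inbound inventory bottleneck; the inbound inventory shutdown is not among them.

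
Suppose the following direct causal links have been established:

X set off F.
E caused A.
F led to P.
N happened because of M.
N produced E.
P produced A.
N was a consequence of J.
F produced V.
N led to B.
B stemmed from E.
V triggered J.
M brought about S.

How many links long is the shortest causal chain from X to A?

3

Shortest chain: X → F → P → A.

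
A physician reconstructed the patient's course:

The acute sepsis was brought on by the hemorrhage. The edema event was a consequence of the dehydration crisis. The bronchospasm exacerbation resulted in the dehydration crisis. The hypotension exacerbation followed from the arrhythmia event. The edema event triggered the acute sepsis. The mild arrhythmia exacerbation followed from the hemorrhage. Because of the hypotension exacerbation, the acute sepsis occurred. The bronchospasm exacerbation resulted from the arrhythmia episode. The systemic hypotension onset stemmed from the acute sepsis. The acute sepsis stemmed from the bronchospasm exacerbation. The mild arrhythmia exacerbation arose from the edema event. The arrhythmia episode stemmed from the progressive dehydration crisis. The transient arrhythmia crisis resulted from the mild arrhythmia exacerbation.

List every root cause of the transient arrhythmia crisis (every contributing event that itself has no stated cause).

the hemorrhage, the progressive dehydration crisis

Tracing upstream from the transient arrhythmia crisis: the transient arrhythmia crisis ← the mild arrhythmia exacerbation ← the edema event ← the dehydration crisis ← the bronchospasm exacerbation ← the arrhythmia episode ← the progressive dehydration crisis.
A separate upstream branch: the transient arrhythmia crisis ← the mild arrhythmia exacerbation ← the hemorrhage.
Each of those chain origins has no stated cause.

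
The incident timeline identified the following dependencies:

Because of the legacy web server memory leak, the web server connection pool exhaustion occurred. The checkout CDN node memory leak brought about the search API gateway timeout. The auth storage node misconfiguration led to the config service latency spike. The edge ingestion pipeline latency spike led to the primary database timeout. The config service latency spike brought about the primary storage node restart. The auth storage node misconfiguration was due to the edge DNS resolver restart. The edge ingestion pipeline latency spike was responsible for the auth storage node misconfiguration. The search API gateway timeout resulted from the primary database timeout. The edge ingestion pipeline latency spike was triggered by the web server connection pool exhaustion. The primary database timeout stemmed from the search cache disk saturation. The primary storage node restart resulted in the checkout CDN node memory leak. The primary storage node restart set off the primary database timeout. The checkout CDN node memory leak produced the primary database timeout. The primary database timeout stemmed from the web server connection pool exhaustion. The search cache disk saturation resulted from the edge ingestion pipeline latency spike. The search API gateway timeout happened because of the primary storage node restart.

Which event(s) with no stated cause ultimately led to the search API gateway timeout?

the edge DNS resolver restart, the legacy web server memory leak

Tracing upstream from the search API gateway timeout: the search API gateway timeout ← the primary database timeout ← the web server connection pool exhaustion ← the legacy web server memory leak.
A separate upstream branch: the search API gateway timeout ← the primary storage node restart ← the config service latency spike ← the auth storage node misconfiguration ← the edge DNS resolver restart.
Each of those chain origins has no stated cause.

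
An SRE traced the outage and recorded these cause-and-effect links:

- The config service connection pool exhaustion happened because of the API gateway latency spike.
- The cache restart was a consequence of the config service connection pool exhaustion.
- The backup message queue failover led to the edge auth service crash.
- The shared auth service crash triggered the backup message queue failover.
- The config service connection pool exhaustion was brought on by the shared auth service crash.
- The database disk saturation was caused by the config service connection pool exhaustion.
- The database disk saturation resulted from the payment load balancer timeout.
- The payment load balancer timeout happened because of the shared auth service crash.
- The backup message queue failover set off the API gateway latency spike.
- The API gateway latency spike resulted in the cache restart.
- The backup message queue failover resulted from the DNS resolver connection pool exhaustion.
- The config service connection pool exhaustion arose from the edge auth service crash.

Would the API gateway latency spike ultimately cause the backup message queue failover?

No

The API gateway latency spike leads to the config service connection pool exhaustion, the cache restart, the database disk saturation; the backup message queue failover is not among them.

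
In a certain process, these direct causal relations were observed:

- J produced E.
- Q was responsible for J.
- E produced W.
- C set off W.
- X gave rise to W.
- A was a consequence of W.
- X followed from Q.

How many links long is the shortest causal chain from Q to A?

3

Shortest chain: Q → X → W → A.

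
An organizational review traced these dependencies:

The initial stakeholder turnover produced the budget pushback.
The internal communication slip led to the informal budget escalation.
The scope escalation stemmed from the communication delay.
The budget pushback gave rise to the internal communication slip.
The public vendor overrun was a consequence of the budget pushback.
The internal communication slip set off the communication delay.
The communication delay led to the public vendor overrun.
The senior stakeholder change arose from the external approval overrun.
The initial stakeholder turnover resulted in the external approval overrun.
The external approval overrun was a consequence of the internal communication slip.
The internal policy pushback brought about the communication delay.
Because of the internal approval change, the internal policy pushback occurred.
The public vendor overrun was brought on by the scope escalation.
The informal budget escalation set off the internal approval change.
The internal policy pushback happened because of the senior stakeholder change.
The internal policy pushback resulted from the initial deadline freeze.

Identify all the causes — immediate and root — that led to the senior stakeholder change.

Immediate cause of the senior stakeholder change: the external approval overrun.
Further upstream: the initial stakeholder turnover, the budget pushback, the internal communication slip.

the budget pushback, the external approval overrun, the initial stakeholder turnover, the internal communication slip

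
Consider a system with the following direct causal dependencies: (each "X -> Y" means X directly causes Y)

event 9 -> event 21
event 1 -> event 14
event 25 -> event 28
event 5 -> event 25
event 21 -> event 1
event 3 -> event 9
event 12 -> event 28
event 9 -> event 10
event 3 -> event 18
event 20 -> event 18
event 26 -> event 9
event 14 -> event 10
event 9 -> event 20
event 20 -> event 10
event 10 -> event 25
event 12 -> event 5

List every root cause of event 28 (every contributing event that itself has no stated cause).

event 12, event 26, event 3

Tracing upstream from event 28: event 28 ← event 25 ← event 10 ← event 9 ← event 3.
A separate upstream branch: event 28 ← event 25 ← event 10 ← event 9 ← event 26.
A separate upstream branch: event 28 ← event 12.
Each of those chain origins has no stated cause.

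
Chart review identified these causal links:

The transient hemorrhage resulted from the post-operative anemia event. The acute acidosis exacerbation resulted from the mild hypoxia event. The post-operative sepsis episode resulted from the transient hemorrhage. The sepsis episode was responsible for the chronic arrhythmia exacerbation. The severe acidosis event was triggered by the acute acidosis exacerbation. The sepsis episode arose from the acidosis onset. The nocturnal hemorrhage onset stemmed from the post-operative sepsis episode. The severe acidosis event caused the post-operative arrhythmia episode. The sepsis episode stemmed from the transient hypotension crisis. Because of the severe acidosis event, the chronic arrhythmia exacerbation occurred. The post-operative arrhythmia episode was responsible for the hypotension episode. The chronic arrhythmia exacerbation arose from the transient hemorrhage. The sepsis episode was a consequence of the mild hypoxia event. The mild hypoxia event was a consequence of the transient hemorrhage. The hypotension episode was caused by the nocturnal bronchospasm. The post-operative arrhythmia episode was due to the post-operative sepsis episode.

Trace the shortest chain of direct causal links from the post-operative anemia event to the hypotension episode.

the post-operative anemia event → the transient hemorrhage → the post-operative sepsis episode → the post-operative arrhythmia episode → the hypotension episode

the post-operative anemia event → the transient hemorrhage
the transient hemorrhage → the post-operative sepsis episode
the post-operative sepsis episode → the post-operative arrhythmia episode
the post-operative arrhythmia episode → the hypotension episode
Length: 4 steps.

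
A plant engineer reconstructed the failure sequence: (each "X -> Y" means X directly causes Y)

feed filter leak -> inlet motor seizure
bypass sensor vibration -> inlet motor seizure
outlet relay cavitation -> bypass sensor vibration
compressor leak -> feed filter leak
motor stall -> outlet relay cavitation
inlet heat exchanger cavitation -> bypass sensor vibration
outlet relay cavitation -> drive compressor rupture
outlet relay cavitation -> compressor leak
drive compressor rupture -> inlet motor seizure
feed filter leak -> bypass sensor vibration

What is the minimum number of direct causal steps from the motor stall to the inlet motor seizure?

Shortest chain: the motor stall → the outlet relay cavitation → the drive compressor rupture → the inlet motor seizure.

3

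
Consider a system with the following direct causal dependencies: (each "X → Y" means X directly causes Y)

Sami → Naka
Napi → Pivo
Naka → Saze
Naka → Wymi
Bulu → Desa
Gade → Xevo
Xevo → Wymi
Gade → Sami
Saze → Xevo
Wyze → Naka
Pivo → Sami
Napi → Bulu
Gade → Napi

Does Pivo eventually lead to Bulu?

Pivo leads to Sami, Naka, Saze, Xevo, Wymi; Bulu is not among them.

No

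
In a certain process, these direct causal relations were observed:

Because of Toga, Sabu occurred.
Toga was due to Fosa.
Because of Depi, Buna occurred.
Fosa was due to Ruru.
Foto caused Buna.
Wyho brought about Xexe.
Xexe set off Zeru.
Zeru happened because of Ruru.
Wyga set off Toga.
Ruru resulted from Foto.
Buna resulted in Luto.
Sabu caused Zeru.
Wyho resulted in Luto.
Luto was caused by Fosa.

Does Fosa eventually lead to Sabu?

There is a causal chain: Fosa → Toga → Sabu.

Yes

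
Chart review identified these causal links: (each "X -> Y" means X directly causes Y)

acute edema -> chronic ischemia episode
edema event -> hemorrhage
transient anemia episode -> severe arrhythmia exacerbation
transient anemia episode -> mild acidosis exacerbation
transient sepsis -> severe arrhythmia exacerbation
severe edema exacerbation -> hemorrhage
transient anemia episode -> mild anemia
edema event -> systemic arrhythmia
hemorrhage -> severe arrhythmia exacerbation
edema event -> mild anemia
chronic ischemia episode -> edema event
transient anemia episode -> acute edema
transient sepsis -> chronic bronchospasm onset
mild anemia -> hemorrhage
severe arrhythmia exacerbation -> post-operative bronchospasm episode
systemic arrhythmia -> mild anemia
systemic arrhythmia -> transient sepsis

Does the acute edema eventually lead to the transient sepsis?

Yes

There is a causal chain: the acute edema → the chronic ischemia episode → the edema event → the systemic arrhythmia → the transient sepsis.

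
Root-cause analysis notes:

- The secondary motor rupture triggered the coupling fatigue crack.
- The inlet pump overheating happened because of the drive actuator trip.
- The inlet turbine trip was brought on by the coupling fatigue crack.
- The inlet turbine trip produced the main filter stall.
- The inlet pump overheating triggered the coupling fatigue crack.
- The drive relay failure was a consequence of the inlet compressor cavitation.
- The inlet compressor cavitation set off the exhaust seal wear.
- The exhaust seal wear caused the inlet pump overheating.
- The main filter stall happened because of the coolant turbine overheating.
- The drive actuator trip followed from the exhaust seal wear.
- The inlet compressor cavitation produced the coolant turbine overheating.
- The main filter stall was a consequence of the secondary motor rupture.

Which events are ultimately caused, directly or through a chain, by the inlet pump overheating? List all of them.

Direct effects: the coupling fatigue crack.
2 steps out: the inlet turbine trip.
3 steps out: the main filter stall.
Not reachable from it: the inlet compressor cavitation, the coolant turbine overheating, the exhaust seal wear, the secondary motor rupture, the drive actuator trip, the drive relay failure.

the coupling fatigue crack, the inlet turbine trip, the main filter stall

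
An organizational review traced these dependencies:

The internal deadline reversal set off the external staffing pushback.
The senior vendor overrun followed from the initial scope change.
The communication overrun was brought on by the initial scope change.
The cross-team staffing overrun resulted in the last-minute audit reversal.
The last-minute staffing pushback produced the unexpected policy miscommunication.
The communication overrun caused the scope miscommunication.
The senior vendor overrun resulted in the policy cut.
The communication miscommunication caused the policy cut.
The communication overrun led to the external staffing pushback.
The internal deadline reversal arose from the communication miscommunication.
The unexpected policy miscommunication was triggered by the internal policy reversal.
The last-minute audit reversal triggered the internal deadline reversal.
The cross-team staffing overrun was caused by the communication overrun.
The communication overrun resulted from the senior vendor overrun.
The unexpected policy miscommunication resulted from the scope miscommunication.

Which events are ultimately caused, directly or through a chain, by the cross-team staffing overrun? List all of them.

Direct effects: the last-minute audit reversal.
2 steps out: the internal deadline reversal.
3 steps out: the external staffing pushback.
Not reachable from it: the initial scope change, the senior vendor overrun, the communication miscommunication, the communication overrun, the policy cut, the last-minute staffing pushback, the scope miscommunication, the internal policy reversal, the unexpected policy miscommunication.

the external staffing pushback, the internal deadline reversal, the last-minute audit reversal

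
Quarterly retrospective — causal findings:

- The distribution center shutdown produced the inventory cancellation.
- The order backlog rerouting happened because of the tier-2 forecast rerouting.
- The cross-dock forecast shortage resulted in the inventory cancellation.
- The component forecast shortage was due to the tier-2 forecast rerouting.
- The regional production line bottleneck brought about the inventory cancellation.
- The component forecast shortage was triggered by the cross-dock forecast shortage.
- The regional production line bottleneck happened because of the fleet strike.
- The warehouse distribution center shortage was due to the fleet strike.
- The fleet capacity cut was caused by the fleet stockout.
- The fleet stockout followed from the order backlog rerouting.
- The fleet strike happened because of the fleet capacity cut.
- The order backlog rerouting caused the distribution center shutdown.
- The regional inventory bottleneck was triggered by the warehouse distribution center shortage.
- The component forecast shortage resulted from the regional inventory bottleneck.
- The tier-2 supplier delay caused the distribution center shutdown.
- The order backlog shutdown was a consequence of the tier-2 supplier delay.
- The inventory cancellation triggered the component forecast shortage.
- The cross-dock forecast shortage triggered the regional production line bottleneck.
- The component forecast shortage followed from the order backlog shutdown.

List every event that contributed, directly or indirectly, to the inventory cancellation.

the cross-dock forecast shortage, the distribution center shutdown, the fleet capacity cut, the fleet stockout, the fleet strike, the order backlog rerouting, the regional production line bottleneck, the tier-2 forecast rerouting, the tier-2 supplier delay

Immediate causes of the inventory cancellation: the distribution center shutdown, the cross-dock forecast shortage, the regional production line bottleneck.
Further upstream: the tier-2 supplier delay, the tier-2 forecast rerouting, the order backlog rerouting, the fleet stockout, the fleet capacity cut, the fleet strike.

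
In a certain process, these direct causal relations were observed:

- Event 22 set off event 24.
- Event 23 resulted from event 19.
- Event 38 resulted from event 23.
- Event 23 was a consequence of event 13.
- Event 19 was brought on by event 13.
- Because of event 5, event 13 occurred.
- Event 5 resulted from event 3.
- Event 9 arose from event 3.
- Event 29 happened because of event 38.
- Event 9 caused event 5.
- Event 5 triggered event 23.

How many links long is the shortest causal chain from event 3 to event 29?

Shortest chain: event 3 → event 5 → event 23 → event 38 → event 29.

4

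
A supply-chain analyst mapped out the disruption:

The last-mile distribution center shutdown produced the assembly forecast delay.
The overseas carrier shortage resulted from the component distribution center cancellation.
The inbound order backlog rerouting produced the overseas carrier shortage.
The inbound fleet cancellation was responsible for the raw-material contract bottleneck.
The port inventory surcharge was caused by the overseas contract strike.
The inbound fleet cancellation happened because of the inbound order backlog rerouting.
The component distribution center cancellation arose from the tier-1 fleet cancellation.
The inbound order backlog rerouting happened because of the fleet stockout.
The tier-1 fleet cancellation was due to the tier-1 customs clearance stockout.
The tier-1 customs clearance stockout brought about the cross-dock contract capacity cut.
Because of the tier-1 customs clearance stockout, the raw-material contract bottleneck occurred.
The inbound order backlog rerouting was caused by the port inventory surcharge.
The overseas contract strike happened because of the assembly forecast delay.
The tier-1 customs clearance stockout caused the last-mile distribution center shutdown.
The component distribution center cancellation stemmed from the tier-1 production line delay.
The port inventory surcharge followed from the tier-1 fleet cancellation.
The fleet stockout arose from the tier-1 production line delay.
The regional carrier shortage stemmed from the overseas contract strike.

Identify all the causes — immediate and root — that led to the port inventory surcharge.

the assembly forecast delay, the last-mile distribution center shutdown, the overseas contract strike, the tier-1 customs clearance stockout, the tier-1 fleet cancellation

Immediate causes of the port inventory surcharge: the overseas contract strike, the tier-1 fleet cancellation.
Further upstream: the tier-1 customs clearance stockout, the last-mile distribution center shutdown, the assembly forecast delay.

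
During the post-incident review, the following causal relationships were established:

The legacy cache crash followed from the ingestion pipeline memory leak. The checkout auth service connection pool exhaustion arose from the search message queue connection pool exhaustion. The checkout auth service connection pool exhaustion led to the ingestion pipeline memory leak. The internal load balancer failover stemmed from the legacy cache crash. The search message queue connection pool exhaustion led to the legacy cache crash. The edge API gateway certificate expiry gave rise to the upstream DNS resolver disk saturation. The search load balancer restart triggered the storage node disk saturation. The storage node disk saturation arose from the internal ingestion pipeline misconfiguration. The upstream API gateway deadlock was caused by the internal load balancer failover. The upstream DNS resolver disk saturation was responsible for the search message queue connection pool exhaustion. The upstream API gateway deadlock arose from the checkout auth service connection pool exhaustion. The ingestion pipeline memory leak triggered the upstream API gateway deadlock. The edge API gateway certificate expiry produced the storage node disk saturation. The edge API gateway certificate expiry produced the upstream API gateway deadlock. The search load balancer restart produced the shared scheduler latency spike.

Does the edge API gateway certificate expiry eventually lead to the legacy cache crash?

Yes

There is a causal chain: the edge API gateway certificate expiry → the upstream DNS resolver disk saturation → the search message queue connection pool exhaustion → the legacy cache crash.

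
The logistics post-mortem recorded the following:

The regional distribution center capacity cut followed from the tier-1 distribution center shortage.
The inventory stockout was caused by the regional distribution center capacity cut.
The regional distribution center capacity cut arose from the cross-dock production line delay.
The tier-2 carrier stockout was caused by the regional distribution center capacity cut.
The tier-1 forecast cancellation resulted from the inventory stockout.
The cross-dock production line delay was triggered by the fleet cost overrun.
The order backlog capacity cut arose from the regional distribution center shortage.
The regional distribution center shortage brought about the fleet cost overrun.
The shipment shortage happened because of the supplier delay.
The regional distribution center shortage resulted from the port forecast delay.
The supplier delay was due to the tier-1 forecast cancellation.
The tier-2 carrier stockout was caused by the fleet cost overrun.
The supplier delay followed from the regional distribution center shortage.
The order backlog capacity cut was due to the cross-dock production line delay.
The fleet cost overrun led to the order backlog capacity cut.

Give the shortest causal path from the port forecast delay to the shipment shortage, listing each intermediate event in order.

the port forecast delay → the regional distribution center shortage
the regional distribution center shortage → the supplier delay
the supplier delay → the shipment shortage
Length: 3 steps.

the port forecast delay → the regional distribution center shortage → the supplier delay → the shipment shortage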